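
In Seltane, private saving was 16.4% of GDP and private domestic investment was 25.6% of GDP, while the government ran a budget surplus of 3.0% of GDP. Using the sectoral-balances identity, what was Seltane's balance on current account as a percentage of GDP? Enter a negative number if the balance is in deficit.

By the sectoral-balances identity, CA = (S_private - I) + (T - G).
Private balance = 16.4 - 25.6 = -9.2
Government balance (T - G) = 3.0
CA = -9.2 + 3.0 = -6.2

-6.2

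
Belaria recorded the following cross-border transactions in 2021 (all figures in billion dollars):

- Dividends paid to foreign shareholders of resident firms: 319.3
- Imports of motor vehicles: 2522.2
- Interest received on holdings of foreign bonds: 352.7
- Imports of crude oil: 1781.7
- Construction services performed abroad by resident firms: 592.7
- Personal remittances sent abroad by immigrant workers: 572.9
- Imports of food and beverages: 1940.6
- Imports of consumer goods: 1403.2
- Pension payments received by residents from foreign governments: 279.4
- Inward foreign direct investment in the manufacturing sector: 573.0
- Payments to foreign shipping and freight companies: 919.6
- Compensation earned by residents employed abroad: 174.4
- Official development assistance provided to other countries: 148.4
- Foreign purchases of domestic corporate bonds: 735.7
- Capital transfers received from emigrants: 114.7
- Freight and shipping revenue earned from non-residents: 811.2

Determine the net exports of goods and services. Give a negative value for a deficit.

-7163.4

Goods: -1781.7 - 1940.6 - 1403.2 - 2522.2 = -7647.7
Services: -919.6 + 811.2 + 592.7 = 484.3
Trade balance = -7647.7 + 484.3 = -7163.4
(Excluded from the trade balance — primary income: dividends paid to foreign shareholders of resident firms 319.3, interest received on holdings of foreign bonds 352.7, compensation earned by residents employed abroad 174.4; secondary income: personal remittances sent abroad by immigrant workers 572.9, pension payments received by residents from foreign governments 279.4, official development assistance provided to other countries 148.4; financial account: inward foreign direct investment in the manufacturing sector 573.0, foreign purchases of domestic corporate bonds 735.7; capital account: capital transfers received from emigrants 114.7.)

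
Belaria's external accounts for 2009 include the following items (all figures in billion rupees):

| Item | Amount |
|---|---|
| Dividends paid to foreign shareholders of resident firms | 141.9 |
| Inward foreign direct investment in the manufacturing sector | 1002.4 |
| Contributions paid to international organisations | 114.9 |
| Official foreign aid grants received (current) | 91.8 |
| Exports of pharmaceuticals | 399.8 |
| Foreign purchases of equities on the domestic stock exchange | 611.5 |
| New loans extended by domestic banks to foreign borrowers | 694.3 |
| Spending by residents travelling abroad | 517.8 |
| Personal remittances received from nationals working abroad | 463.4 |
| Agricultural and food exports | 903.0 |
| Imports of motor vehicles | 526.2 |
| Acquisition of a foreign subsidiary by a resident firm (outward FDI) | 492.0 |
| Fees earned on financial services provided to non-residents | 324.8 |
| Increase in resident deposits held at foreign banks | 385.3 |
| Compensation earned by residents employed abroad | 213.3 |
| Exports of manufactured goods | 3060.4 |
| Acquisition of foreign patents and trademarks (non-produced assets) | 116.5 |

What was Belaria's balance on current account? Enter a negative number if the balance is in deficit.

4155.7

Goods: -526.2 + 3060.4 + 399.8 + 903.0 = 3837.0
Services: -517.8 + 324.8 = -193.0
Primary income: 213.3 - 141.9 = 71.4
Secondary income: -114.9 + 91.8 + 463.4 = 440.3
Current account = 3837.0 + (-193.0) + 71.4 + 440.3 = 4155.7
(Excluded from the current account — financial account: inward foreign direct investment in the manufacturing sector 1002.4, foreign purchases of equities on the domestic stock exchange 611.5, new loans extended by domestic banks to foreign borrowers 694.3, acquisition of a foreign subsidiary by a resident firm (outward FDI) 492.0, increase in resident deposits held at foreign banks 385.3; capital account: acquisition of foreign patents and trademarks (non-produced assets) 116.5.)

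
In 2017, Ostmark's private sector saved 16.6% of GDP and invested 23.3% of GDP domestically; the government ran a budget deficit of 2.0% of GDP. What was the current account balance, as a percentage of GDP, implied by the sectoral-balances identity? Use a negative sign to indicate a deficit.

-8.7

By the sectoral-balances identity, CA = (S_private - I) + (T - G).
Private balance = 16.6 - 23.3 = -6.7
Government balance (T - G) = -2.0
CA = -6.7 + (-2.0) = -8.7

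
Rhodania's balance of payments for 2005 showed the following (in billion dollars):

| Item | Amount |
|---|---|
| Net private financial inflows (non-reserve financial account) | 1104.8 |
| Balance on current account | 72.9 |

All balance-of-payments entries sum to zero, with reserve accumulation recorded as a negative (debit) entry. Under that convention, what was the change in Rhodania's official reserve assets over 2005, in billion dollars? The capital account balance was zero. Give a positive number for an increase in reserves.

1177.7

Official reserve transactions balance = -(72.9 + 1104.8) = -1177.7
An accumulation of reserves is recorded as a debit (negative entry), so the change in the stock of reserves is the negative of that balance.
Change in official reserves = -(-1177.7) = 1177.7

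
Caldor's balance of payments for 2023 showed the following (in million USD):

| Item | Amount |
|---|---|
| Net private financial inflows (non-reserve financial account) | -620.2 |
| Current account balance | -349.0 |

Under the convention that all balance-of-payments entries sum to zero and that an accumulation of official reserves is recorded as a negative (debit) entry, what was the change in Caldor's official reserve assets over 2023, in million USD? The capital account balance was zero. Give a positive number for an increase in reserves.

-969.2

Official reserve transactions balance = -((-349.0) + (-620.2)) = 969.2
An accumulation of reserves is recorded as a debit (negative entry), so the change in the stock of reserves is the negative of that balance.
Change in official reserves = -(969.2) = -969.2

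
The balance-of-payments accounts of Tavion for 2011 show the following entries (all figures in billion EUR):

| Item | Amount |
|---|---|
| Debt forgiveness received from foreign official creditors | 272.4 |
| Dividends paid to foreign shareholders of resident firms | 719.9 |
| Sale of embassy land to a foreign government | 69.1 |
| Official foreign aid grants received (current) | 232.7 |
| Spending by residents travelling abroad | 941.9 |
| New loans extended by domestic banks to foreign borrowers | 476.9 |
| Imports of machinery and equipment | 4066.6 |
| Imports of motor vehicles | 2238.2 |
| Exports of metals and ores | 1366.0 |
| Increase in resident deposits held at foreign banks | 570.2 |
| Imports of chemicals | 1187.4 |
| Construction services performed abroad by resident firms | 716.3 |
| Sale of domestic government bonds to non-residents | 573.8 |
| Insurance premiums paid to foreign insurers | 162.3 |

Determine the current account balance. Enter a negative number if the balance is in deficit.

-7001.3

Goods: 1366.0 - 1187.4 - 2238.2 - 4066.6 = -6126.2
Services: 716.3 - 941.9 - 162.3 = -387.9
Primary income: -719.9
Secondary income: 232.7
Current account = (-6126.2) + (-387.9) + (-719.9) + 232.7 = -7001.3
(Excluded from the current account — capital account: debt forgiveness received from foreign official creditors 272.4, sale of embassy land to a foreign government 69.1; financial account: new loans extended by domestic banks to foreign borrowers 476.9, increase in resident deposits held at foreign banks 570.2, sale of domestic government bonds to non-residents 573.8.)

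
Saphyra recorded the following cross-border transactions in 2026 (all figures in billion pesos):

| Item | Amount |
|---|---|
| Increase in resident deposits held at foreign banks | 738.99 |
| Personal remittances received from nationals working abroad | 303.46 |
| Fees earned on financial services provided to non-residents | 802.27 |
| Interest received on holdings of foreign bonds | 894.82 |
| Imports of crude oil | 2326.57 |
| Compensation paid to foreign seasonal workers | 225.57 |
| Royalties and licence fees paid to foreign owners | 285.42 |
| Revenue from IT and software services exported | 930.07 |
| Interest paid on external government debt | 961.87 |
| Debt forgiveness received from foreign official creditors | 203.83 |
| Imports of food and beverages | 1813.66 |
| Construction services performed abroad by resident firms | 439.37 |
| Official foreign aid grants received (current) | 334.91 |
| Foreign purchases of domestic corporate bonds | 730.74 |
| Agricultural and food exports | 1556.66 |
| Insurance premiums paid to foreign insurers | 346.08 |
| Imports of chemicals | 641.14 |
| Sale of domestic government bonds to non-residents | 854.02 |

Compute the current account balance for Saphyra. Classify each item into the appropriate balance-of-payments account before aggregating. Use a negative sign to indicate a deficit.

Goods: -1813.66 + 1556.66 - 2326.57 - 641.14 = -3224.71
Services: 930.07 - 285.42 + 802.27 - 346.08 + 439.37 = 1540.21
Primary income: 894.82 - 961.87 - 225.57 = -292.62
Secondary income: 334.91 + 303.46 = 638.37
Current account = (-3224.71) + 1540.21 + (-292.62) + 638.37 = -1338.75
(Excluded from the current account — financial account: increase in resident deposits held at foreign banks 738.99, foreign purchases of domestic corporate bonds 730.74, sale of domestic government bonds to non-residents 854.02; capital account: debt forgiveness received from foreign official creditors 203.83.)

-1338.75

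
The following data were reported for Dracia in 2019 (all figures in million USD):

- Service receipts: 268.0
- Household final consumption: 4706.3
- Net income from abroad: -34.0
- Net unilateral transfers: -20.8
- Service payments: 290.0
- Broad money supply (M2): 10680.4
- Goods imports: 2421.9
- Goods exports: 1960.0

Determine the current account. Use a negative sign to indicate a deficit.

-538.7

Goods balance = 1960.0 - 2421.9 = -461.9
Services balance = 268.0 - 290.0 = -22.0
Trade balance (goods + services) = -461.9 + (-22.0) = -483.9
Net primary income = -34.0
Net secondary income = -20.8
Current account = -483.9 + (-34.0) + (-20.8) = -538.7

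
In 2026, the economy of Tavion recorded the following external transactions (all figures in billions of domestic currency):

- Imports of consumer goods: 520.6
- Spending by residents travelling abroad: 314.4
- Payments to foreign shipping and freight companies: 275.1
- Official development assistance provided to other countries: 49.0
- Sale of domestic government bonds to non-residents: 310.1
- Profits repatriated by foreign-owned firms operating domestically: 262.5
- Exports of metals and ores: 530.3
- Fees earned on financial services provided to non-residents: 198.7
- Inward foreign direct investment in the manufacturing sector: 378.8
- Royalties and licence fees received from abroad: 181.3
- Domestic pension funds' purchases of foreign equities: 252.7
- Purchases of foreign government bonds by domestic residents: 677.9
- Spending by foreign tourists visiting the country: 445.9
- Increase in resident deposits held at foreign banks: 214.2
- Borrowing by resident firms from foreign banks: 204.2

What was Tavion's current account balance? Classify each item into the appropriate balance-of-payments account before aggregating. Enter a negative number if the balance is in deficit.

-65.4

Goods: -520.6 + 530.3 = 9.7
Services: 445.9 - 275.1 + 198.7 + 181.3 - 314.4 = 236.4
Primary income: -262.5
Secondary income: -49.0
Current account = 9.7 + 236.4 + (-262.5) + (-49.0) = -65.4
(Excluded from the current account — financial account: sale of domestic government bonds to non-residents 310.1, inward foreign direct investment in the manufacturing sector 378.8, domestic pension funds' purchases of foreign equities 252.7, purchases of foreign government bonds by domestic residents 677.9, increase in resident deposits held at foreign banks 214.2, borrowing by resident firms from foreign banks 204.2.)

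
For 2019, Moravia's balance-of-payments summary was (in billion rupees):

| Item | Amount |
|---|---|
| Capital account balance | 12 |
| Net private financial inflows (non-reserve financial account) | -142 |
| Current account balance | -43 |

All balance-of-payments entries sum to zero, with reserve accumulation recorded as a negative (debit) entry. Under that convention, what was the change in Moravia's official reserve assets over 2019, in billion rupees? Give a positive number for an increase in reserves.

-173

Official reserve transactions balance = -((-43) + 12 + (-142)) = 173
An accumulation of reserves is recorded as a debit (negative entry), so the change in the stock of reserves is the negative of that balance.
Change in official reserves = -(173) = -173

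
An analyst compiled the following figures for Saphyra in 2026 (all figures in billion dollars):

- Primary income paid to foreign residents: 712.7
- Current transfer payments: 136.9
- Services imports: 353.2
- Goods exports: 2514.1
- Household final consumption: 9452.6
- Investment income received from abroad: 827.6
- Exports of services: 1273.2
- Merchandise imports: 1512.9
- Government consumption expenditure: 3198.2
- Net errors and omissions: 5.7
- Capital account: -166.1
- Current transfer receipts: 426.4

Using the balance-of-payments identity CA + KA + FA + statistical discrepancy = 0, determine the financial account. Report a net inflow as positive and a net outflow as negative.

Goods balance = 2514.1 - 1512.9 = 1001.2
Services balance = 1273.2 - 353.2 = 920.0
Trade balance (goods + services) = 1001.2 + 920.0 = 1921.2
Net primary income = 827.6 - 712.7 = 114.9
Net secondary income = 426.4 - 136.9 = 289.5
Current account = 1921.2 + 114.9 + 289.5 = 2325.6
Financial account = -(2325.6 + (-166.1) + 5.7) = -2165.2

-2165.2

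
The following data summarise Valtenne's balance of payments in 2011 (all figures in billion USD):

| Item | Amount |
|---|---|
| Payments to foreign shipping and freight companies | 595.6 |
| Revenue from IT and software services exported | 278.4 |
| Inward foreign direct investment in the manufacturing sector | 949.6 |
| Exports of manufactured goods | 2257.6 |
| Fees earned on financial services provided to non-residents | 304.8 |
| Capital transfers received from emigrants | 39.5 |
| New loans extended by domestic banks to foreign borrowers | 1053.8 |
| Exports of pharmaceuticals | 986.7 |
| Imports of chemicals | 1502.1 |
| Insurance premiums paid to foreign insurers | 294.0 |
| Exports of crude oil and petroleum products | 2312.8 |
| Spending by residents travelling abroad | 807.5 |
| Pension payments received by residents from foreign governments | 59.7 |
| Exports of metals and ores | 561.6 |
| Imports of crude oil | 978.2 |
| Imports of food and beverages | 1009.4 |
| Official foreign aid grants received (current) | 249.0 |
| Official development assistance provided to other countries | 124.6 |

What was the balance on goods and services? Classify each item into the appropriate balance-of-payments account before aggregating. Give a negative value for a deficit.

1515.1

Goods: -978.2 - 1502.1 + 2312.8 + 2257.6 + 986.7 + 561.6 - 1009.4 = 2629.0
Services: -807.5 - 294.0 + 304.8 - 595.6 + 278.4 = -1113.9
Trade balance = 2629.0 + (-1113.9) = 1515.1
(Excluded from the trade balance — financial account: inward foreign direct investment in the manufacturing sector 949.6, new loans extended by domestic banks to foreign borrowers 1053.8; capital account: capital transfers received from emigrants 39.5; secondary income: pension payments received by residents from foreign governments 59.7, official foreign aid grants received (current) 249.0, official development assistance provided to other countries 124.6.)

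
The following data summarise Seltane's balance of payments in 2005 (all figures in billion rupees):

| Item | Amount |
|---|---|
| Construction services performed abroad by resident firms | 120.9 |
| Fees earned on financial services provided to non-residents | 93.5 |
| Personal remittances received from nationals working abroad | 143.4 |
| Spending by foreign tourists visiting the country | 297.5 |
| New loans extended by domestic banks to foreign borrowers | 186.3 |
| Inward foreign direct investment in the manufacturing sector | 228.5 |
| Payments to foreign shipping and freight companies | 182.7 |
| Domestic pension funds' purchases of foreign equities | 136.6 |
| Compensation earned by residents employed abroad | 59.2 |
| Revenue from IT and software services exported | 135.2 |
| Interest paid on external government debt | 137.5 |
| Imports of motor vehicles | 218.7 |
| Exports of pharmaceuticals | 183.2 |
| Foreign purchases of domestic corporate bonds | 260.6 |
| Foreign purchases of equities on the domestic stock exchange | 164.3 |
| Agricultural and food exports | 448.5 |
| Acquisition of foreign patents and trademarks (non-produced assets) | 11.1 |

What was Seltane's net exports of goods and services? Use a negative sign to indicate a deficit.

Goods: 183.2 + 448.5 - 218.7 = 413.0
Services: 297.5 + 120.9 + 135.2 + 93.5 - 182.7 = 464.4
Trade balance = 413.0 + 464.4 = 877.4
(Excluded from the trade balance — secondary income: personal remittances received from nationals working abroad 143.4; financial account: new loans extended by domestic banks to foreign borrowers 186.3, inward foreign direct investment in the manufacturing sector 228.5, domestic pension funds' purchases of foreign equities 136.6, foreign purchases of domestic corporate bonds 260.6, foreign purchases of equities on the domestic stock exchange 164.3; primary income: compensation earned by residents employed abroad 59.2, interest paid on external government debt 137.5; capital account: acquisition of foreign patents and trademarks (non-produced assets) 11.1.)

877.4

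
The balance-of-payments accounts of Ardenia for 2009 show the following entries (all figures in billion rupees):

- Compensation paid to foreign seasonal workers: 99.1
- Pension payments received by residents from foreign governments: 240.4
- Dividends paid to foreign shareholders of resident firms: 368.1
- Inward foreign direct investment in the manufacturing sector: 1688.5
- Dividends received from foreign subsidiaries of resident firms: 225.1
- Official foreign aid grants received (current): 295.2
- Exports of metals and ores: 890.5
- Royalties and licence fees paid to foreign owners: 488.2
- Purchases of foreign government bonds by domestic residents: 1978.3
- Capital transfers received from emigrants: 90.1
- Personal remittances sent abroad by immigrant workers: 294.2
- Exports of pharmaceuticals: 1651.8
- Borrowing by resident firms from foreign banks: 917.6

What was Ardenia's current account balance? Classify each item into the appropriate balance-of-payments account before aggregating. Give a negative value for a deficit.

2053.4

Goods: 890.5 + 1651.8 = 2542.3
Services: -488.2
Primary income: -368.1 + 225.1 - 99.1 = -242.1
Secondary income: 295.2 - 294.2 + 240.4 = 241.4
Current account = 2542.3 + (-488.2) + (-242.1) + 241.4 = 2053.4
(Excluded from the current account — financial account: inward foreign direct investment in the manufacturing sector 1688.5, purchases of foreign government bonds by domestic residents 1978.3, borrowing by resident firms from foreign banks 917.6; capital account: capital transfers received from emigrants 90.1.)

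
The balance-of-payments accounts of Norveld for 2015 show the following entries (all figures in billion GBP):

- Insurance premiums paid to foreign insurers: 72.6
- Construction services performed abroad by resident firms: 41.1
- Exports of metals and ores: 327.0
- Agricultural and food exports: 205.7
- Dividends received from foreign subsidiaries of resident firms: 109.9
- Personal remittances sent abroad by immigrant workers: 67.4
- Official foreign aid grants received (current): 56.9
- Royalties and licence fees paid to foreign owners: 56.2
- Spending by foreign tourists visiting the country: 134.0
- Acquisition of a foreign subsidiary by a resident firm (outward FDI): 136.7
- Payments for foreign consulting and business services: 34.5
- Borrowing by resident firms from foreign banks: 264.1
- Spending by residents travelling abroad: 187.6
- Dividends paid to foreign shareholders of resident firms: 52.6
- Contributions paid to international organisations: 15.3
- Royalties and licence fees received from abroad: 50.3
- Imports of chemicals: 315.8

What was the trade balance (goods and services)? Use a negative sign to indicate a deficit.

Goods: 205.7 + 327.0 - 315.8 = 216.9
Services: -56.2 + 134.0 - 72.6 + 41.1 - 187.6 + 50.3 - 34.5 = -125.5
Trade balance = 216.9 + (-125.5) = 91.4
(Excluded from the trade balance — primary income: dividends received from foreign subsidiaries of resident firms 109.9, dividends paid to foreign shareholders of resident firms 52.6; secondary income: personal remittances sent abroad by immigrant workers 67.4, official foreign aid grants received (current) 56.9, contributions paid to international organisations 15.3; financial account: acquisition of a foreign subsidiary by a resident firm (outward FDI) 136.7, borrowing by resident firms from foreign banks 264.1.)

91.4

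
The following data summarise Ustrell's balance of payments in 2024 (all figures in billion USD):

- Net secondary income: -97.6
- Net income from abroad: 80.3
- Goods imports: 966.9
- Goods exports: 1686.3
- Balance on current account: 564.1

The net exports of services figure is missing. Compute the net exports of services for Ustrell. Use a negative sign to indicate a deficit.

-138.0

Current account = goods balance + services balance + net primary income + net secondary income
Sum of the known components = 702.1
Net exports of services = CA - (known components) = 564.1 - 702.1 = -138.0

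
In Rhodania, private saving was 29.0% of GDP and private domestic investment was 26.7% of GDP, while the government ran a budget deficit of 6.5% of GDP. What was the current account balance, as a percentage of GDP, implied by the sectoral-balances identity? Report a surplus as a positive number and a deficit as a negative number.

By the sectoral-balances identity, CA = (S_private - I) + (T - G).
Private balance = 29.0 - 26.7 = 2.3
Government balance (T - G) = -6.5
CA = 2.3 + (-6.5) = -4.2

-4.2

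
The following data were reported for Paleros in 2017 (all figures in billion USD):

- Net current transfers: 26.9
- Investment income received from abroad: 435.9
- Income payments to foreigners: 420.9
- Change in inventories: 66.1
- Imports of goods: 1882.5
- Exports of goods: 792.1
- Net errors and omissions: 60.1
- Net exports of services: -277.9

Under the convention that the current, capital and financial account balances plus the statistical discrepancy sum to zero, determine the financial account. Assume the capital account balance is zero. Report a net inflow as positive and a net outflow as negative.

Goods balance = 792.1 - 1882.5 = -1090.4
Services balance = -277.9
Trade balance (goods + services) = -1090.4 + (-277.9) = -1368.3
Net primary income = 435.9 - 420.9 = 15.0
Net secondary income = 26.9
Current account = -1368.3 + 15.0 + 26.9 = -1326.4
Financial account = -(-1326.4 + 60.1) = 1266.3

1266.3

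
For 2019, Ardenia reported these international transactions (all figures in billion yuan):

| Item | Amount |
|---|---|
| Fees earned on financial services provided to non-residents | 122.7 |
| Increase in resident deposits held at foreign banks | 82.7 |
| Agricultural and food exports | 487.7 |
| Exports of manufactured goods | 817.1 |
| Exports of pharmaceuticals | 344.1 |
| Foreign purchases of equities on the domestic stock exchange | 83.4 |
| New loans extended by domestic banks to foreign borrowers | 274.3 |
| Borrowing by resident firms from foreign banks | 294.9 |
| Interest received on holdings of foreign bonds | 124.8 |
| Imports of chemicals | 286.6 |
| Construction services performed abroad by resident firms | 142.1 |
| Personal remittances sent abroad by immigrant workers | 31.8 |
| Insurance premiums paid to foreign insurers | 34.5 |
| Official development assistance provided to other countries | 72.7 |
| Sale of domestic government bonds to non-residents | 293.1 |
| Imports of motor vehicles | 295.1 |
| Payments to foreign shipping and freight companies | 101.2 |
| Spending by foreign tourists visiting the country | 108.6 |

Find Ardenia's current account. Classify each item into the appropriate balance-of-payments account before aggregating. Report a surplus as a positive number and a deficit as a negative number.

1325.2

Goods: 344.1 + 487.7 + 817.1 - 295.1 - 286.6 = 1067.2
Services: -34.5 + 122.7 - 101.2 + 108.6 + 142.1 = 237.7
Primary income: 124.8
Secondary income: -72.7 - 31.8 = -104.5
Current account = 1067.2 + 237.7 + 124.8 + (-104.5) = 1325.2
(Excluded from the current account — financial account: increase in resident deposits held at foreign banks 82.7, foreign purchases of equities on the domestic stock exchange 83.4, new loans extended by domestic banks to foreign borrowers 274.3, borrowing by resident firms from foreign banks 294.9, sale of domestic government bonds to non-residents 293.1.)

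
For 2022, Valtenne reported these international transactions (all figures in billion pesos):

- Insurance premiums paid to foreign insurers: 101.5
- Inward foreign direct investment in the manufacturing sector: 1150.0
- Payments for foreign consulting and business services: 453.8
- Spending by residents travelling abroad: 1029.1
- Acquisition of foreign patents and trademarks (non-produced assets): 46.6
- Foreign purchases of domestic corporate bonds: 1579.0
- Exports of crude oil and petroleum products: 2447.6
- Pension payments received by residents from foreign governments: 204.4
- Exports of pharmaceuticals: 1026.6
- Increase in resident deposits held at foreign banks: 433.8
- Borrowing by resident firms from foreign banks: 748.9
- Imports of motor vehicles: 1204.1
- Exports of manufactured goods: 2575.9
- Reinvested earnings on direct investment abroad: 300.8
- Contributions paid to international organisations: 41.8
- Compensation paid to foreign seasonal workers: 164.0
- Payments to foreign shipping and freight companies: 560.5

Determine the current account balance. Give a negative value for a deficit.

Goods: 2575.9 + 1026.6 + 2447.6 - 1204.1 = 4846.0
Services: -101.5 - 1029.1 - 453.8 - 560.5 = -2144.9
Primary income: 300.8 - 164.0 = 136.8
Secondary income: -41.8 + 204.4 = 162.6
Current account = 4846.0 + (-2144.9) + 136.8 + 162.6 = 3000.5
(Excluded from the current account — financial account: inward foreign direct investment in the manufacturing sector 1150.0, foreign purchases of domestic corporate bonds 1579.0, increase in resident deposits held at foreign banks 433.8, borrowing by resident firms from foreign banks 748.9; capital account: acquisition of foreign patents and trademarks (non-produced assets) 46.6.)

3000.5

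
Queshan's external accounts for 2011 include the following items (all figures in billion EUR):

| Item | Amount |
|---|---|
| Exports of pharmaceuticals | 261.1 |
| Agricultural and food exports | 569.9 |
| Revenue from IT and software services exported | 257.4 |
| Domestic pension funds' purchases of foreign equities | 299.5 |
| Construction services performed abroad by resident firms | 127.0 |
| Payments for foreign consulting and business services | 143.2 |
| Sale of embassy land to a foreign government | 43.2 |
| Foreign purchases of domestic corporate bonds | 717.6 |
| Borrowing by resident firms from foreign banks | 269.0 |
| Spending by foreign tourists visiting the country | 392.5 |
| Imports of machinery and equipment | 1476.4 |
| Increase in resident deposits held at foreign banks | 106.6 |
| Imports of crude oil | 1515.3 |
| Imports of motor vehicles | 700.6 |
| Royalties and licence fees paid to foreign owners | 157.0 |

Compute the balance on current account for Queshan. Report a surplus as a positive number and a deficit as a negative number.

Goods: -1476.4 - 700.6 - 1515.3 + 261.1 + 569.9 = -2861.3
Services: 127.0 + 257.4 - 157.0 - 143.2 + 392.5 = 476.7
Current account = (-2861.3) + 476.7 = -2384.6
(Excluded from the current account — financial account: domestic pension funds' purchases of foreign equities 299.5, foreign purchases of domestic corporate bonds 717.6, borrowing by resident firms from foreign banks 269.0, increase in resident deposits held at foreign banks 106.6; capital account: sale of embassy land to a foreign government 43.2.)

-2384.6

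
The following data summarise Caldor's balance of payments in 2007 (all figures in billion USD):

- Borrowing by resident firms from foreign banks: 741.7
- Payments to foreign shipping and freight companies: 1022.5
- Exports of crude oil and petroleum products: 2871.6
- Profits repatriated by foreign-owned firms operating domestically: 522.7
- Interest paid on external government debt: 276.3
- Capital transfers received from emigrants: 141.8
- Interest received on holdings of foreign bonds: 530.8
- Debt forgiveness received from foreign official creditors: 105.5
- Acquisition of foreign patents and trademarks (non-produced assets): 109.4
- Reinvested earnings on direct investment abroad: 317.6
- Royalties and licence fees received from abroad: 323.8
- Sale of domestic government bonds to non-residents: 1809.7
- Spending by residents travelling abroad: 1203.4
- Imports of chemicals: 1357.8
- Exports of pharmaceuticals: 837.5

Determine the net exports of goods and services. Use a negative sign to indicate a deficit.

Goods: -1357.8 + 837.5 + 2871.6 = 2351.3
Services: -1203.4 - 1022.5 + 323.8 = -1902.1
Trade balance = 2351.3 + (-1902.1) = 449.2
(Excluded from the trade balance — financial account: borrowing by resident firms from foreign banks 741.7, sale of domestic government bonds to non-residents 1809.7; primary income: profits repatriated by foreign-owned firms operating domestically 522.7, interest paid on external government debt 276.3, interest received on holdings of foreign bonds 530.8, reinvested earnings on direct investment abroad 317.6; capital account: capital transfers received from emigrants 141.8, debt forgiveness received from foreign official creditors 105.5, acquisition of foreign patents and trademarks (non-produced assets) 109.4.)

449.2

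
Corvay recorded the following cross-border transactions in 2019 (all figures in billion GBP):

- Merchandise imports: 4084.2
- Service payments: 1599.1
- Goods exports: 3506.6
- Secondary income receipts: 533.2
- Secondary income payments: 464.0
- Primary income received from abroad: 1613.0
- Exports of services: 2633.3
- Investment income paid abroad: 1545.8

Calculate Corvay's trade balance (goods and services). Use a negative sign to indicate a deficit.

456.6

Goods balance = 3506.6 - 4084.2 = -577.6
Services balance = 2633.3 - 1599.1 = 1034.2
Trade balance (goods + services) = -577.6 + 1034.2 = 456.6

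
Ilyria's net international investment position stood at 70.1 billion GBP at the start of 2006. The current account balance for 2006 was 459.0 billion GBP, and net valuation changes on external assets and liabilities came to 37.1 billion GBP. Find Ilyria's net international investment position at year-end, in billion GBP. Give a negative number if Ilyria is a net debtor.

Change in NIIP = current account + net valuation change = 459.0 + 37.1 = 496.1
End-of-year NIIP = 70.1 + 496.1 = 566.2

566.2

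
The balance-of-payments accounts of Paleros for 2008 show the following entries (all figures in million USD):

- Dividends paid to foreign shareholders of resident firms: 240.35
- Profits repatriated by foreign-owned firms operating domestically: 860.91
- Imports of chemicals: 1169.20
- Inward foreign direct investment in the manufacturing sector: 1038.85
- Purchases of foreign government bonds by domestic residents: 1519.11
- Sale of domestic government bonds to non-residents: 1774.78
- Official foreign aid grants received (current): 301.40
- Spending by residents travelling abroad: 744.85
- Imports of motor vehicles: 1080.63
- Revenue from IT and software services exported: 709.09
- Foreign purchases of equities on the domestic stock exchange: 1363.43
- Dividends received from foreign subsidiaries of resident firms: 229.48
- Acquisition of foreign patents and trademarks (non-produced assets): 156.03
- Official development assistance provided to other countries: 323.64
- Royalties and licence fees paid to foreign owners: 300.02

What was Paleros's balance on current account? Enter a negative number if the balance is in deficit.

-3479.63

Goods: -1169.20 - 1080.63 = -2249.83
Services: -300.02 - 744.85 + 709.09 = -335.78
Primary income: -240.35 + 229.48 - 860.91 = -871.78
Secondary income: -323.64 + 301.40 = -22.24
Current account = (-2249.83) + (-335.78) + (-871.78) + (-22.24) = -3479.63
(Excluded from the current account — financial account: inward foreign direct investment in the manufacturing sector 1038.85, purchases of foreign government bonds by domestic residents 1519.11, sale of domestic government bonds to non-residents 1774.78, foreign purchases of equities on the domestic stock exchange 1363.43; capital account: acquisition of foreign patents and trademarks (non-produced assets) 156.03.)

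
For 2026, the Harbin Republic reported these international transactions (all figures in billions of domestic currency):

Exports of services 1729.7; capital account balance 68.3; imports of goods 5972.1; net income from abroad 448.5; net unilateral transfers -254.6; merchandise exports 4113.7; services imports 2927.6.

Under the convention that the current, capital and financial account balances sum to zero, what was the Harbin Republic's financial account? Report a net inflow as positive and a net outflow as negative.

Goods balance = 4113.7 - 5972.1 = -1858.4
Services balance = 1729.7 - 2927.6 = -1197.9
Trade balance (goods + services) = -1858.4 + (-1197.9) = -3056.3
Net primary income = 448.5
Net secondary income = -254.6
Current account = -3056.3 + 448.5 + (-254.6) = -2862.4
Financial account = -(-2862.4 + 68.3) = 2794.1

2794.1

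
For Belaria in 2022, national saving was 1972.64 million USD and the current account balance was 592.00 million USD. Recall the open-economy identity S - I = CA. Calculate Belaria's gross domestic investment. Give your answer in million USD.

S - I = CA (net lending to the rest of the world).
I = S - CA = 1972.64 - 592.00 = 1380.64

1380.64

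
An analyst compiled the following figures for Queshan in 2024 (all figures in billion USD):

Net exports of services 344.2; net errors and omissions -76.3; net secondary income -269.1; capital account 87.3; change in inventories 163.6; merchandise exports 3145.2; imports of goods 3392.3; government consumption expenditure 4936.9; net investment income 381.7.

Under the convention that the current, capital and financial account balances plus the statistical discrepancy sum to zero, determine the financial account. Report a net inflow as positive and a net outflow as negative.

-220.7

Goods balance = 3145.2 - 3392.3 = -247.1
Services balance = 344.2
Trade balance (goods + services) = -247.1 + 344.2 = 97.1
Net primary income = 381.7
Net secondary income = -269.1
Current account = 97.1 + 381.7 + (-269.1) = 209.7
Financial account = -(209.7 + 87.3 + (-76.3)) = -220.7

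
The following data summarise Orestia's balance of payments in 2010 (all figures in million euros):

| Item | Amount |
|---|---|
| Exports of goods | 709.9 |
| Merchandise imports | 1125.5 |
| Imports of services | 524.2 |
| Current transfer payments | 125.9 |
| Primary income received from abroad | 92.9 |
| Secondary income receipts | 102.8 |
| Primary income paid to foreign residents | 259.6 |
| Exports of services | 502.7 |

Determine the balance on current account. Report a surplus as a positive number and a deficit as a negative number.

-626.9

Goods balance = 709.9 - 1125.5 = -415.6
Services balance = 502.7 - 524.2 = -21.5
Trade balance (goods + services) = -415.6 + (-21.5) = -437.1
Net primary income = 92.9 - 259.6 = -166.7
Net secondary income = 102.8 - 125.9 = -23.1
Current account = -437.1 + (-166.7) + (-23.1) = -626.9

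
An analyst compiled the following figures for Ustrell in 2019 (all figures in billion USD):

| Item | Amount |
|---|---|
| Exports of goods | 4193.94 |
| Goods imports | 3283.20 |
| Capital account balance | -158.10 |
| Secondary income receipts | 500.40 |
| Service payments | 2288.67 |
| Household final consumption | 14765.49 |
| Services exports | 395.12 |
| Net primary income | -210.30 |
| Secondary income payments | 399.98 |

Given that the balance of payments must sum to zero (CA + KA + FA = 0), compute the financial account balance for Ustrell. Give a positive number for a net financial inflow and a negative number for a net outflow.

Goods balance = 4193.94 - 3283.20 = 910.74
Services balance = 395.12 - 2288.67 = -1893.55
Trade balance (goods + services) = 910.74 + (-1893.55) = -982.81
Net primary income = -210.30
Net secondary income = 500.40 - 399.98 = 100.42
Current account = -982.81 + (-210.30) + 100.42 = -1092.69
Financial account = -(-1092.69 + (-158.10)) = 1250.79

1250.79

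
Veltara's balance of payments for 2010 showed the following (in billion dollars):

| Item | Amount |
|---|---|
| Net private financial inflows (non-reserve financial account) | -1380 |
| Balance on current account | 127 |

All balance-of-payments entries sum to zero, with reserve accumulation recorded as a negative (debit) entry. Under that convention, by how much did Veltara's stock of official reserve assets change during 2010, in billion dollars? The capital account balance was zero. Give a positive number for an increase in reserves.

Official reserve transactions balance = -(127 + (-1380)) = 1253
An accumulation of reserves is recorded as a debit (negative entry), so the change in the stock of reserves is the negative of that balance.
Change in official reserves = -(1253) = -1253

-1253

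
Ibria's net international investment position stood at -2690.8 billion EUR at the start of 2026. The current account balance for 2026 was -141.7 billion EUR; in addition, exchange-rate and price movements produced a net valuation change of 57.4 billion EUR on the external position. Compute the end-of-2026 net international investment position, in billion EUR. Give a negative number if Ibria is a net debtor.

-2775.1

Change in NIIP = current account + net valuation change = -141.7 + 57.4 = -84.3
End-of-year NIIP = -2690.8 + (-84.3) = -2775.1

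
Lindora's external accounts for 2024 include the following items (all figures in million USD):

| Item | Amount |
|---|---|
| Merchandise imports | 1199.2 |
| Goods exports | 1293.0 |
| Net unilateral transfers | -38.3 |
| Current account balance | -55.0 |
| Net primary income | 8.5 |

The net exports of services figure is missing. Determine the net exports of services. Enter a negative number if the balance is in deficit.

Current account = goods balance + services balance + net primary income + net secondary income
Sum of the known components = 64.0
Net exports of services = CA - (known components) = -55.0 - 64.0 = -119.0

-119.0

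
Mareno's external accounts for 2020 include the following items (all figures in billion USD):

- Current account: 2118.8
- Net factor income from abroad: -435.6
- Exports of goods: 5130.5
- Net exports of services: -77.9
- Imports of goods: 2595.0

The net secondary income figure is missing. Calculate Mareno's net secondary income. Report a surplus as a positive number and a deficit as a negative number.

Current account = goods balance + services balance + net primary income + net secondary income
Sum of the known components = 2022.0
Net secondary income = CA - (known components) = 2118.8 - 2022.0 = 96.8

96.8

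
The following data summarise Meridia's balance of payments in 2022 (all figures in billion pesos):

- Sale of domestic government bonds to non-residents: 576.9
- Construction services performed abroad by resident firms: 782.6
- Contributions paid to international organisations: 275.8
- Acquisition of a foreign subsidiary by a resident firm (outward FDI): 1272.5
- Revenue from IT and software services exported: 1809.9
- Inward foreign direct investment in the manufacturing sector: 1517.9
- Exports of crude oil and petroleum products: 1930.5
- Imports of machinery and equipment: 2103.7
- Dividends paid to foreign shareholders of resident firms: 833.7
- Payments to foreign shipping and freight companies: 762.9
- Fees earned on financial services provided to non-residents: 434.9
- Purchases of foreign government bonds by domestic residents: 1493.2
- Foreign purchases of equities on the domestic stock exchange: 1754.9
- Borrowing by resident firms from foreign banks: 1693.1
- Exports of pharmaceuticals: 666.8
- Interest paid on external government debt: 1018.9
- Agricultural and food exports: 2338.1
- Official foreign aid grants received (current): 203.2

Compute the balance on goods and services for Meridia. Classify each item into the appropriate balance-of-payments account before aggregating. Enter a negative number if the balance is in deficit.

5096.2

Goods: 666.8 - 2103.7 + 1930.5 + 2338.1 = 2831.7
Services: 434.9 + 1809.9 + 782.6 - 762.9 = 2264.5
Trade balance = 2831.7 + 2264.5 = 5096.2
(Excluded from the trade balance — financial account: sale of domestic government bonds to non-residents 576.9, acquisition of a foreign subsidiary by a resident firm (outward FDI) 1272.5, inward foreign direct investment in the manufacturing sector 1517.9, purchases of foreign government bonds by domestic residents 1493.2, foreign purchases of equities on the domestic stock exchange 1754.9, borrowing by resident firms from foreign banks 1693.1; secondary income: contributions paid to international organisations 275.8, official foreign aid grants received (current) 203.2; primary income: dividends paid to foreign shareholders of resident firms 833.7, interest paid on external government debt 1018.9.)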